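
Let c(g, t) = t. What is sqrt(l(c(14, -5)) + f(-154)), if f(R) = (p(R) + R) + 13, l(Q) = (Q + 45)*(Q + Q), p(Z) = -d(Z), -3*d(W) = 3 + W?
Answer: I*sqrt(5322)/3 ≈ 24.317*I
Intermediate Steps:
d(W) = -1 - W/3 (d(W) = -(3 + W)/3 = -1 - W/3)
p(Z) = 1 + Z/3 (p(Z) = -(-1 - Z/3) = 1 + Z/3)
l(Q) = 2*Q*(45 + Q) (l(Q) = (45 + Q)*(2*Q) = 2*Q*(45 + Q))
f(R) = 14 + 4*R/3 (f(R) = ((1 + R/3) + R) + 13 = (1 + 4*R/3) + 13 = 14 + 4*R/3)
sqrt(l(c(14, -5)) + f(-154)) = sqrt(2*(-5)*(45 - 5) + (14 + (4/3)*(-154))) = sqrt(2*(-5)*40 + (14 - 616/3)) = sqrt(-400 - 574/3) = sqrt(-1774/3) = I*sqrt(5322)/3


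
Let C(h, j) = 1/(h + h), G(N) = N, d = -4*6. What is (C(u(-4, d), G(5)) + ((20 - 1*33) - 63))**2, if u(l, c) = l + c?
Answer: 18122049/3136 ≈ 5778.7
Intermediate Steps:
d = -24
u(l, c) = c + l
C(h, j) = 1/(2*h)
(C(u(-4, d), G(5)) + ((20 - 1*33) - 63))**2 = (1/(2*(-24 - 4)) + ((20 - 1*33) - 63))**2 = ((1/2)/(-28) + ((20 - 33) - 63))**2 = ((1/2)*(-1/28) + (-13 - 63))**2 = (-1/56 - 76)**2 = (-4257/56)**2 = 18122049/3136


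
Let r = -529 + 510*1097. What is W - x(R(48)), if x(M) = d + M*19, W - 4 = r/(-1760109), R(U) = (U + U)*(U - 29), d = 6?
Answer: -61002416663/1760109 ≈ -34658.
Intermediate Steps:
r = 558941 (r = -529 + 559470 = 558941)
R(U) = 2*U*(-29 + U) (R(U) = (2*U)*(-29 + U) = 2*U*(-29 + U))
W = 6481495/1760109 (W = 4 + 558941/(-1760109) = 4 + 558941*(-1/1760109) = 4 - 558941/1760109 = 6481495/1760109 ≈ 3.6824)
x(M) = 6 + 19*M (x(M) = 6 + M*19 = 6 + 19*M)
W - x(R(48)) = 6481495/1760109 - (6 + 19*(2*48*(-29 + 48))) = 6481495/1760109 - (6 + 19*(2*48*19)) = 6481495/1760109 - (6 + 19*1824) = 6481495/1760109 - (6 + 34656) = 6481495/1760109 - 1*34662 = 6481495/1760109 - 34662 = -61002416663/1760109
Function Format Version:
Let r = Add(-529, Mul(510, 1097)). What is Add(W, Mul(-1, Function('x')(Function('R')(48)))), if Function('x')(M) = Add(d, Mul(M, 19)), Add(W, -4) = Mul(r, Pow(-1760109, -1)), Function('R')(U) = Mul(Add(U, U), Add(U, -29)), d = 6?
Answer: Rational(-61002416663, 1760109) ≈ -34658.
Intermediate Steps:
r = 558941 (r = Add(-529, 559470) = 558941)
Function('R')(U) = Mul(2, U, Add(-29, U)) (Function('R')(U) = Mul(Mul(2, U), Add(-29, U)) = Mul(2, U, Add(-29, U)))
W = Rational(6481495, 1760109) (W = Add(4, Mul(558941, Pow(-1760109, -1))) = Add(4, Mul(558941, Rational(-1, 1760109))) = Add(4, Rational(-558941, 1760109)) = Rational(6481495, 1760109) ≈ 3.6824)
Function('x')(M) = Add(6, Mul(19, M)) (Function('x')(M) = Add(6, Mul(M, 19)) = Add(6, Mul(19, M)))
Add(W, Mul(-1, Function('x')(Function('R')(48)))) = Add(Rational(6481495, 1760109), Mul(-1, Add(6, Mul(19, Mul(2, 48, Add(-29, 48)))))) = Add(Rational(6481495, 1760109), Mul(-1, Add(6, Mul(19, Mul(2, 48, 19))))) = Add(Rational(6481495, 1760109), Mul(-1, Add(6, Mul(19, 1824)))) = Add(Rational(6481495, 1760109), Mul(-1, Add(6, 34656))) = Add(Rational(6481495, 1760109), Mul(-1, 34662)) = Add(Rational(6481495, 1760109), -34662) = Rational(-61002416663, 1760109)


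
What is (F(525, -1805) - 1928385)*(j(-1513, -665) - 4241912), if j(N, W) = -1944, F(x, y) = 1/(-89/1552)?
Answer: 728363740942352/89 ≈ 8.1839e+12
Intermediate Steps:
F(x, y) = -1552/89 (F(x, y) = 1/(-89*1/1552) = 1/(-89/1552) = -1552/89)
(F(525, -1805) - 1928385)*(j(-1513, -665) - 4241912) = (-1552/89 - 1928385)*(-1944 - 4241912) = -171627817/89*(-4243856) = 728363740942352/89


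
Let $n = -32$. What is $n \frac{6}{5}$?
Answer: $- \frac{192}{5} \approx -38.4$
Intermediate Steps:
$n \frac{6}{5} = - 32 \cdot \frac{6}{5} = - 32 \cdot 6 \cdot \frac{1}{5} = \left(-32\right) \frac{6}{5} = - \frac{192}{5}$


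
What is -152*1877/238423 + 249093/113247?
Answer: 3008853139/3000076609 ≈ 1.0029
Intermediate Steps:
-152*1877/238423 + 249093/113247 = -285304*1/238423 + 249093*(1/113247) = -285304/238423 + 27677/12583 = 3008853139/3000076609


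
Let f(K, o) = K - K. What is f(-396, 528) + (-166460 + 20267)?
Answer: -146193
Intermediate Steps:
f(K, o) = 0
f(-396, 528) + (-166460 + 20267) = 0 + (-166460 + 20267) = 0 - 146193 = -146193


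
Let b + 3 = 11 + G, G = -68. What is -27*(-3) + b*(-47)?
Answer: 2901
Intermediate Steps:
b = -60 (b = -3 + (11 - 68) = -3 - 57 = -60)
-27*(-3) + b*(-47) = -27*(-3) - 60*(-47) = 81 + 2820 = 2901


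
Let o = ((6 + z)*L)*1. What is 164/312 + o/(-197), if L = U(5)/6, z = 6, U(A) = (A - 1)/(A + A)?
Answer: 40073/76830 ≈ 0.52158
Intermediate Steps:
U(A) = (-1 + A)/(2*A) (U(A) = (-1 + A)/((2*A)) = (-1 + A)*(1/(2*A)) = (-1 + A)/(2*A))
L = 1/15 (L = ((½)*(-1 + 5)/5)/6 = ((½)*(⅕)*4)*(⅙) = (⅖)*(⅙) = 1/15 ≈ 0.066667)
o = ⅘ (o = ((6 + 6)*(1/15))*1 = (12*(1/15))*1 = (⅘)*1 = ⅘ ≈ 0.80000)
164/312 + o/(-197) = 164/312 + (⅘)/(-197) = 164*(1/312) + (⅘)*(-1/197) = 41/78 - 4/985 = 40073/76830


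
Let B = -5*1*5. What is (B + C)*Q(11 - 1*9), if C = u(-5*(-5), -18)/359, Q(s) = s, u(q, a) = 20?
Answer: -17910/359 ≈ -49.889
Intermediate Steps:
C = 20/359 ≈ 0.055710
B = -25 (B = -5*5 = -25)
(B + C)*Q(11 - 1*9) = (-25 + 20/359)*(11 - 1*9) = -8955*(11 - 9)/359 = -8955/359*2 = -17910/359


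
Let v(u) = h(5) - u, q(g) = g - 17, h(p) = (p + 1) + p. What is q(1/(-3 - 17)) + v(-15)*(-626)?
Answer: -325861/20 ≈ -16293.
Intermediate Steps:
h(p) = 1 + 2*p (h(p) = (1 + p) + p = 1 + 2*p)
q(g) = -17 + g
v(u) = 11 - u (v(u) = (1 + 2*5) - u = (1 + 10) - u = 11 - u)
q(1/(-3 - 17)) + v(-15)*(-626) = (-17 + 1/(-3 - 17)) + (11 - 1*(-15))*(-626) = (-17 + 1/(-20)) + (11 + 15)*(-626) = (-17 - 1/20) + 26*(-626) = -341/20 - 16276 = -325861/20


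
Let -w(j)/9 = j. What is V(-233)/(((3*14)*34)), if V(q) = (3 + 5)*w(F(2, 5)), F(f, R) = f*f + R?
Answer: -54/119 ≈ -0.45378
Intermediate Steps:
F(f, R) = R + f**2 (F(f, R) = f**2 + R = R + f**2)
w(j) = -9*j
V(q) = -648 (V(q) = (3 + 5)*(-9*(5 + 2**2)) = 8*(-9*(5 + 4)) = 8*(-9*9) = 8*(-81) = -648)
V(-233)/(((3*14)*34)) = -648/((3*14)*34) = -648/(42*34) = -648/1428 = -648*1/1428 = -54/119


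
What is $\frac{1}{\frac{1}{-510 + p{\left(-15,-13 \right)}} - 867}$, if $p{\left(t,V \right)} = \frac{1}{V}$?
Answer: $- \frac{6631}{5749090} \approx -0.0011534$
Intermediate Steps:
$\frac{1}{\frac{1}{-510 + p{\left(-15,-13 \right)}} - 867} = \frac{1}{\frac{1}{-510 + \frac{1}{-13}} - 867} = \frac{1}{\frac{1}{-510 - \frac{1}{13}} - 867} = \frac{1}{\frac{1}{- \frac{6631}{13}} - 867} = \frac{1}{- \frac{13}{6631} - 867} = \frac{1}{- \frac{5749090}{6631}} = - \frac{6631}{5749090}$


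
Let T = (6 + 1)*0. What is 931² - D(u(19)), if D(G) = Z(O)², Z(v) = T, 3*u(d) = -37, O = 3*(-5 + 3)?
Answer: 866761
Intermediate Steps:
O = -6 (O = 3*(-2) = -6)
u(d) = -37/3 (u(d) = (⅓)*(-37) = -37/3)
T = 0 (T = 7*0 = 0)
Z(v) = 0
D(G) = 0 (D(G) = 0² = 0)
931² - D(u(19)) = 931² - 1*0 = 866761 + 0 = 866761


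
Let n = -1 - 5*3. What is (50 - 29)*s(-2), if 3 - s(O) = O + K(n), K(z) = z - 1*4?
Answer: 525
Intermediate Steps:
n = -16 (n = -1 - 15 = -16)
K(z) = -4 + z (K(z) = z - 4 = -4 + z)
s(O) = 23 - O (s(O) = 3 - (O + (-4 - 16)) = 3 - (O - 20) = 3 - (-20 + O) = 3 + (20 - O) = 23 - O)
(50 - 29)*s(-2) = (50 - 29)*(23 - 1*(-2)) = 21*(23 + 2) = 21*25 = 525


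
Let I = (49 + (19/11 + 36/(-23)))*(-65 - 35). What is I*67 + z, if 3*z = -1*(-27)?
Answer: -83332323/253 ≈ -3.2938e+5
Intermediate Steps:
z = 9 (z = (-1*(-27))/3 = (⅓)*27 = 9)
I = -1243800/253 (I = (49 + (19*(1/11) + 36*(-1/23)))*(-100) = (49 + (19/11 - 36/23))*(-100) = (49 + 41/253)*(-100) = (12438/253)*(-100) = -1243800/253 ≈ -4916.2)
I*67 + z = -1243800/253*67 + 9 = -83334600/253 + 9 = -83332323/253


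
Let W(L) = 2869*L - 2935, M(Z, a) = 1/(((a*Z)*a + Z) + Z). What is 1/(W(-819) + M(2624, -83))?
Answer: -18081984/42540507329663 ≈ -4.2505e-7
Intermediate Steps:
M(Z, a) = 1/(2*Z + Z*a²) (M(Z, a) = 1/(((Z*a)*a + Z) + Z) = 1/((Z*a² + Z) + Z) = 1/((Z + Z*a²) + Z) = 1/(2*Z + Z*a²))
W(L) = -2935 + 2869*L
1/(W(-819) + M(2624, -83)) = 1/((-2935 + 2869*(-819)) + 1/(2624*(2 + (-83)²))) = 1/((-2935 - 2349711) + 1/(2624*(2 + 6889))) = 1/(-2352646 + (1/2624)/6891) = 1/(-2352646 + (1/2624)*(1/6891)) = 1/(-2352646 + 1/18081984) = 1/(-42540507329663/18081984) = -18081984/42540507329663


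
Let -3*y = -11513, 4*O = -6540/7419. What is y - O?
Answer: 28473284/7419 ≈ 3837.9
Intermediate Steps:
O = -545/2473 (O = (-6540/7419)/4 = (-6540*1/7419)/4 = (¼)*(-2180/2473) = -545/2473 ≈ -0.22038)
y = 11513/3 (y = -⅓*(-11513) = 11513/3 ≈ 3837.7)
y - O = 11513/3 - 1*(-545/2473) = 11513/3 + 545/2473 = 28473284/7419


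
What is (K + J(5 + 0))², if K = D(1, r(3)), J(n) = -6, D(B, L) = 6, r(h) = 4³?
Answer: 0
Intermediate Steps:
r(h) = 64
K = 6
(K + J(5 + 0))² = (6 - 6)² = 0² = 0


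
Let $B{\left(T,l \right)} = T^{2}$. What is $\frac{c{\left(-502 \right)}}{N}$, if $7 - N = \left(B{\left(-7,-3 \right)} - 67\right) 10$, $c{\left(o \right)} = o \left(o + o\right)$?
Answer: $\frac{504008}{187} \approx 2695.2$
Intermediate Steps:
$c{\left(o \right)} = 2 o^{2}$ ($c{\left(o \right)} = o 2 o = 2 o^{2}$)
$N = 187$ ($N = 7 - \left(\left(-7\right)^{2} - 67\right) 10 = 7 - \left(49 - 67\right) 10 = 7 - \left(-18\right) 10 = 7 - -180 = 7 + 180 = 187$)
$\frac{c{\left(-502 \right)}}{N} = \frac{2 \left(-502\right)^{2}}{187} = 2 \cdot 252004 \cdot \frac{1}{187} = 504008 \cdot \frac{1}{187} = \frac{504008}{187}$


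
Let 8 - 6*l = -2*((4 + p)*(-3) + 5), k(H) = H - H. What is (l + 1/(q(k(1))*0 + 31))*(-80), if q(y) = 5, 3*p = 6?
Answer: 7360/31 ≈ 237.42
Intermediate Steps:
k(H) = 0
p = 2 (p = (⅓)*6 = 2)
l = -3 (l = 4/3 - (-1)*((4 + 2)*(-3) + 5)/3 = 4/3 - (-1)*(6*(-3) + 5)/3 = 4/3 - (-1)*(-18 + 5)/3 = 4/3 - (-1)*(-13)/3 = 4/3 - ⅙*26 = 4/3 - 13/3 = -3)
(l + 1/(q(k(1))*0 + 31))*(-80) = (-3 + 1/(5*0 + 31))*(-80) = (-3 + 1/(0 + 31))*(-80) = (-3 + 1/31)*(-80) = -92/31*(-80) = 7360/31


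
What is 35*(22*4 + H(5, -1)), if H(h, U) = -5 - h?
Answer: 2730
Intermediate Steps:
35*(22*4 + H(5, -1)) = 35*(22*4 + (-5 - 1*5)) = 35*(88 + (-5 - 5)) = 35*(88 - 10) = 35*78 = 2730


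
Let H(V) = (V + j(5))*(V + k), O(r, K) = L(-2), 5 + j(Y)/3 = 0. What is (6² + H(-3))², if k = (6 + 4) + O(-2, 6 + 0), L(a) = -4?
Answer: 324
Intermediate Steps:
j(Y) = -15 (j(Y) = -15 + 3*0 = -15 + 0 = -15)
O(r, K) = -4
k = 6 (k = (6 + 4) - 4 = 10 - 4 = 6)
H(V) = (-15 + V)*(6 + V) (H(V) = (V - 15)*(V + 6) = (-15 + V)*(6 + V))
(6² + H(-3))² = (6² + (-90 + (-3)² - 9*(-3)))² = (36 + (-90 + 9 + 27))² = (36 - 54)² = (-18)² = 324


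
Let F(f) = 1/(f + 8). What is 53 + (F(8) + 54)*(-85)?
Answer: -72677/16 ≈ -4542.3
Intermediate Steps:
F(f) = 1/(8 + f)
53 + (F(8) + 54)*(-85) = 53 + (1/(8 + 8) + 54)*(-85) = 53 + (1/16 + 54)*(-85) = 53 + (865/16)*(-85) = 53 - 73525/16 = -72677/16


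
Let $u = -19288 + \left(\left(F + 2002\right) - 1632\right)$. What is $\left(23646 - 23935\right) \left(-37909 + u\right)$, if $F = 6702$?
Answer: $14486125$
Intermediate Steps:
$u = -12216$ ($u = -19288 + \left(\left(6702 + 2002\right) - 1632\right) = -19288 + \left(8704 - 1632\right) = -19288 + 7072 = -12216$)
$\left(23646 - 23935\right) \left(-37909 + u\right) = \left(23646 - 23935\right) \left(-37909 - 12216\right) = \left(-289\right) \left(-50125\right) = 14486125$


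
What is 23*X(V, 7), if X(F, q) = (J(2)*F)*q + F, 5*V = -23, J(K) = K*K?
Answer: -15341/5 ≈ -3068.2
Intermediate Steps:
J(K) = K**2
V = -23/5 (V = (1/5)*(-23) = -23/5 ≈ -4.6000)
X(F, q) = F + 4*F*q (X(F, q) = (2**2*F)*q + F = (4*F)*q + F = 4*F*q + F = F + 4*F*q)
23*X(V, 7) = 23*(-23*(1 + 4*7)/5) = 23*(-23*(1 + 28)/5) = 23*(-23/5*29) = 23*(-667/5) = -15341/5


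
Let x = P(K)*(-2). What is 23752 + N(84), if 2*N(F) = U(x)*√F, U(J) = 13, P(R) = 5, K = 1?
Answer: 23752 + 13*√21 ≈ 23812.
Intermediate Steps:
x = -10 (x = 5*(-2) = -10)
N(F) = 13*√F/2 (N(F) = (13*√F)/2 = 13*√F/2)
23752 + N(84) = 23752 + 13*√84/2 = 23752 + 13*(2*√21)/2 = 23752 + 13*√21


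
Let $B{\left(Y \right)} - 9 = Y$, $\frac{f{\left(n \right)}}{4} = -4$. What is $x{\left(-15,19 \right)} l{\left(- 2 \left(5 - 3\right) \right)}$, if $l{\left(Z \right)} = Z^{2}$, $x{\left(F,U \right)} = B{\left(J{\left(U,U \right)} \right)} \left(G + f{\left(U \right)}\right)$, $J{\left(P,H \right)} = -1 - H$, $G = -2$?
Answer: $3168$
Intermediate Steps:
$f{\left(n \right)} = -16$ ($f{\left(n \right)} = 4 \left(-4\right) = -16$)
$B{\left(Y \right)} = 9 + Y$
$x{\left(F,U \right)} = -144 + 18 U$ ($x{\left(F,U \right)} = \left(9 - \left(1 + U\right)\right) \left(-2 - 16\right) = \left(8 - U\right) \left(-18\right) = -144 + 18 U$)
$x{\left(-15,19 \right)} l{\left(- 2 \left(5 - 3\right) \right)} = \left(-144 + 18 \cdot 19\right) \left(- 2 \left(5 - 3\right)\right)^{2} = \left(-144 + 342\right) \left(\left(-2\right) 2\right)^{2} = 198 \left(-4\right)^{2} = 198 \cdot 16 = 3168$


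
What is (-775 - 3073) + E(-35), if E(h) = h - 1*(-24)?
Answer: -3859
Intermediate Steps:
E(h) = 24 + h (E(h) = h + 24 = 24 + h)
(-775 - 3073) + E(-35) = (-775 - 3073) + (24 - 35) = -3848 - 11 = -3859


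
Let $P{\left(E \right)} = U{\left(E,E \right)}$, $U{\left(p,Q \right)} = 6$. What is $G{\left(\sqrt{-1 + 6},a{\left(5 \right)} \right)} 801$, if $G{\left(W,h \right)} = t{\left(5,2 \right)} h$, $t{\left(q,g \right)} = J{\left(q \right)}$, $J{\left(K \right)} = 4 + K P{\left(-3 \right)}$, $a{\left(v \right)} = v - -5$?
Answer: $272340$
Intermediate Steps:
$P{\left(E \right)} = 6$
$a{\left(v \right)} = 5 + v$ ($a{\left(v \right)} = v + 5 = 5 + v$)
$J{\left(K \right)} = 4 + 6 K$ ($J{\left(K \right)} = 4 + K 6 = 4 + 6 K$)
$t{\left(q,g \right)} = 4 + 6 q$
$G{\left(W,h \right)} = 34 h$ ($G{\left(W,h \right)} = \left(4 + 6 \cdot 5\right) h = \left(4 + 30\right) h = 34 h$)
$G{\left(\sqrt{-1 + 6},a{\left(5 \right)} \right)} 801 = 34 \left(5 + 5\right) 801 = 34 \cdot 10 \cdot 801 = 340 \cdot 801 = 272340$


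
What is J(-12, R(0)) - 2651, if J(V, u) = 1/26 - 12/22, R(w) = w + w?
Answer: -758331/286 ≈ -2651.5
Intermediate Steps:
R(w) = 2*w
J(V, u) = -145/286 (J(V, u) = 1*(1/26) - 12*1/22 = 1/26 - 6/11 = -145/286)
J(-12, R(0)) - 2651 = -145/286 - 2651 = -758331/286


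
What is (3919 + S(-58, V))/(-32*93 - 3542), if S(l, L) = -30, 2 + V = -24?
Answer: -3889/6518 ≈ -0.59665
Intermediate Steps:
V = -26 (V = -2 - 24 = -26)
(3919 + S(-58, V))/(-32*93 - 3542) = (3919 - 30)/(-32*93 - 3542) = 3889/(-2976 - 3542) = 3889/(-6518) = 3889*(-1/6518) = -3889/6518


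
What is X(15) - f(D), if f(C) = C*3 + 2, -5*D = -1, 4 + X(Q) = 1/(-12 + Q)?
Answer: -94/15 ≈ -6.2667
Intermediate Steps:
X(Q) = -4 + 1/(-12 + Q)
D = ⅕ (D = -⅕*(-1) = ⅕ ≈ 0.20000)
f(C) = 2 + 3*C (f(C) = 3*C + 2 = 2 + 3*C)
X(15) - f(D) = (49 - 4*15)/(-12 + 15) - (2 + 3*(⅕)) = (49 - 60)/3 - (2 + ⅗) = (⅓)*(-11) - 1*13/5 = -11/3 - 13/5 = -94/15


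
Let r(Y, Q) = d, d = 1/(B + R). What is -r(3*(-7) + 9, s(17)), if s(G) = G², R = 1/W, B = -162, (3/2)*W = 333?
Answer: 222/35963 ≈ 0.0061730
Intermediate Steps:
W = 222 (W = (⅔)*333 = 222)
R = 1/222 ≈ 0.0045045
d = -222/35963 (d = 1/(-162 + 1/222) = 1/(-35963/222) = -222/35963 ≈ -0.0061730)
r(Y, Q) = -222/35963
-r(3*(-7) + 9, s(17)) = -1*(-222/35963) = 222/35963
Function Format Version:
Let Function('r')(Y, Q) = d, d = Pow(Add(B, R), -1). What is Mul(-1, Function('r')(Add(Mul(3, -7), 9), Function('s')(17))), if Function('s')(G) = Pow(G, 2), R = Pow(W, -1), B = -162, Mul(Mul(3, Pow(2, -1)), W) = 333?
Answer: Rational(222, 35963) ≈ 0.0061730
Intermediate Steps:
W = 222 (W = Mul(Rational(2, 3), 333) = 222)
R = Rational(1, 222) (R = Pow(222, -1) = Rational(1, 222) ≈ 0.0045045)
d = Rational(-222, 35963) (d = Pow(Add(-162, Rational(1, 222)), -1) = Pow(Rational(-35963, 222), -1) = Rational(-222, 35963) ≈ -0.0061730)
Function('r')(Y, Q) = Rational(-222, 35963)
Mul(-1, Function('r')(Add(Mul(3, -7), 9), Function('s')(17))) = Mul(-1, Rational(-222, 35963)) = Rational(222, 35963)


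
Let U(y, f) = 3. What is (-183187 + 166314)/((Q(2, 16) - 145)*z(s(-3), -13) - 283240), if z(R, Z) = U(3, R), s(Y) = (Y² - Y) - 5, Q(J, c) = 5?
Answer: 16873/283660 ≈ 0.059483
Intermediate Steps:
s(Y) = -5 + Y² - Y
z(R, Z) = 3
(-183187 + 166314)/((Q(2, 16) - 145)*z(s(-3), -13) - 283240) = (-183187 + 166314)/((5 - 145)*3 - 283240) = -16873/(-140*3 - 283240) = -16873/(-420 - 283240) = -16873/(-283660) = -16873*(-1/283660) = 16873/283660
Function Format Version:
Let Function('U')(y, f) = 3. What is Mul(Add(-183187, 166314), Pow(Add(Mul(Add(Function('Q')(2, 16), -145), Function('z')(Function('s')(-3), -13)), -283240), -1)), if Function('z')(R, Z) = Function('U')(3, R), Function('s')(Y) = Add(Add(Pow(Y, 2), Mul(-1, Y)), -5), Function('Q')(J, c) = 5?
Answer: Rational(16873, 283660) ≈ 0.059483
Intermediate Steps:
Function('s')(Y) = Add(-5, Pow(Y, 2), Mul(-1, Y))
Function('z')(R, Z) = 3
Mul(Add(-183187, 166314), Pow(Add(Mul(Add(Function('Q')(2, 16), -145), Function('z')(Function('s')(-3), -13)), -283240), -1)) = Mul(Add(-183187, 166314), Pow(Add(Mul(Add(5, -145), 3), -283240), -1)) = Mul(-16873, Pow(Add(Mul(-140, 3), -283240), -1)) = Mul(-16873, Pow(Add(-420, -283240), -1)) = Mul(-16873, Pow(-283660, -1)) = Mul(-16873, Rational(-1, 283660)) = Rational(16873, 283660)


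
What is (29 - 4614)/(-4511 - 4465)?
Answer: 4585/8976 ≈ 0.51081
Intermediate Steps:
(29 - 4614)/(-4511 - 4465) = -4585/(-8976) = -4585*(-1/8976) = 4585/8976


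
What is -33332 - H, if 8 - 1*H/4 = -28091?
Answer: -145728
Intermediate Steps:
H = 112396 (H = 32 - 4*(-28091) = 32 + 112364 = 112396)
-33332 - H = -33332 - 1*112396 = -33332 - 112396 = -145728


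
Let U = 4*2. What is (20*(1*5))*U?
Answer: 800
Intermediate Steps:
U = 8
(20*(1*5))*U = (20*(1*5))*8 = (20*5)*8 = 100*8 = 800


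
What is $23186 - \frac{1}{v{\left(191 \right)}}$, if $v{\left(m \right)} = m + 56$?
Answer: $\frac{5726941}{247} \approx 23186.0$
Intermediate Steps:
$v{\left(m \right)} = 56 + m$
$23186 - \frac{1}{v{\left(191 \right)}} = 23186 - \frac{1}{56 + 191} = 23186 - \frac{1}{247} = \frac{5726941}{247}$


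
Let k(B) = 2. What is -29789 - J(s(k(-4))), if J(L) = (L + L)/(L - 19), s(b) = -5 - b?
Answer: -387264/13 ≈ -29790.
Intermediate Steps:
J(L) = 2*L/(-19 + L) (J(L) = (2*L)/(-19 + L) = 2*L/(-19 + L))
-29789 - J(s(k(-4))) = -29789 - 2*(-5 - 1*2)/(-19 + (-5 - 1*2)) = -29789 - 2*(-5 - 2)/(-19 + (-5 - 2)) = -29789 - 2*(-7)/(-19 - 7) = -29789 - 2*(-7)/(-26) = -29789 - 2*(-7)*(-1)/26 = -29789 - 1*7/13 = -29789 - 7/13 = -387264/13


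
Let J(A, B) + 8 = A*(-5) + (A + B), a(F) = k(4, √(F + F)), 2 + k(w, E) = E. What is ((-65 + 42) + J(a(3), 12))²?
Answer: 217 + 88*√6 ≈ 432.56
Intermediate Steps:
k(w, E) = -2 + E
a(F) = -2 + √2*√F (a(F) = -2 + √(F + F) = -2 + √(2*F) = -2 + √2*√F)
J(A, B) = -8 + B - 4*A (J(A, B) = -8 + (A*(-5) + (A + B)) = -8 + (-5*A + (A + B)) = -8 + (B - 4*A) = -8 + B - 4*A)
((-65 + 42) + J(a(3), 12))² = ((-65 + 42) + (-8 + 12 - 4*(-2 + √2*√3)))² = (-23 + (-8 + 12 - 4*(-2 + √6)))² = (-23 + (-8 + 12 + (8 - 4*√6)))² = (-23 + (12 - 4*√6))² = (-11 - 4*√6)²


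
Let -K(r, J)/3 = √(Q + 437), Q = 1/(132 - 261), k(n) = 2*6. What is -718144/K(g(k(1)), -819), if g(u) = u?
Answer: 359072*√1817997/42279 ≈ 11451.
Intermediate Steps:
k(n) = 12
Q = -1/129 (Q = 1/(-129) = -1/129 ≈ -0.0077519)
K(r, J) = -2*√1817997/43 (K(r, J) = -3*√(-1/129 + 437) = -2*√1817997/43)
-718144/K(g(k(1)), -819) = -718144*(-√1817997/84558) = -(-359072)*√1817997/42279 = 359072*√1817997/42279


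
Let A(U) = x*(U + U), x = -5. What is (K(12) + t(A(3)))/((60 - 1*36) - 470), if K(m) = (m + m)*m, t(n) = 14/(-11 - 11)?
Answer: -3161/4906 ≈ -0.64431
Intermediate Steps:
A(U) = -10*U (A(U) = -5*(U + U) = -10*U)
t(n) = -7/11 (t(n) = 14/(-22) = 14*(-1/22) = -7/11)
K(m) = 2*m² (K(m) = (2*m)*m = 2*m²)
(K(12) + t(A(3)))/((60 - 1*36) - 470) = (2*12² - 7/11)/((60 - 1*36) - 470) = (2*144 - 7/11)/((60 - 36) - 470) = (288 - 7/11)/(24 - 470) = (3161/11)/(-446) = (3161/11)*(-1/446) = -3161/4906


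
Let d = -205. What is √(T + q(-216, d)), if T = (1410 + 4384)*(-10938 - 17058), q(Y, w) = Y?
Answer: 4*I*√10138065 ≈ 12736.0*I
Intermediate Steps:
T = -162208824 (T = 5794*(-27996) = -162208824)
√(T + q(-216, d)) = √(-162208824 - 216) = √(-162209040) = 4*I*√10138065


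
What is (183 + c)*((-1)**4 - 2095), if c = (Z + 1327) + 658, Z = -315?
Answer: -3880182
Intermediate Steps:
c = 1670 (c = (-315 + 1327) + 658 = 1012 + 658 = 1670)
(183 + c)*((-1)**4 - 2095) = (183 + 1670)*((-1)**4 - 2095) = 1853*(1 - 2095) = 1853*(-2094) = -3880182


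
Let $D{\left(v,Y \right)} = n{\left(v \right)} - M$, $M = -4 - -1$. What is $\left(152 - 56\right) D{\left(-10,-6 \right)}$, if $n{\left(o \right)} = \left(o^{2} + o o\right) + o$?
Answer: $18528$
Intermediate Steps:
$n{\left(o \right)} = o + 2 o^{2}$ ($n{\left(o \right)} = \left(o^{2} + o^{2}\right) + o = 2 o^{2} + o = o + 2 o^{2}$)
$M = -3$ ($M = -4 + 1 = -3$)
$D{\left(v,Y \right)} = 3 + v \left(1 + 2 v\right)$ ($D{\left(v,Y \right)} = v \left(1 + 2 v\right) - -3 = v \left(1 + 2 v\right) + 3 = 3 + v \left(1 + 2 v\right)$)
$\left(152 - 56\right) D{\left(-10,-6 \right)} = \left(152 - 56\right) \left(3 - 10 \left(1 + 2 \left(-10\right)\right)\right) = 96 \left(3 - 10 \left(1 - 20\right)\right) = 96 \left(3 - -190\right) = 96 \left(3 + 190\right) = 96 \cdot 193 = 18528$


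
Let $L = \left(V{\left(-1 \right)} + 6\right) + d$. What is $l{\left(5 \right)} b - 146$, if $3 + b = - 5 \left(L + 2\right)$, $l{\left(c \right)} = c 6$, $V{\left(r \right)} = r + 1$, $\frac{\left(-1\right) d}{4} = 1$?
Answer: $-836$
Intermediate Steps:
$d = -4$ ($d = \left(-4\right) 1 = -4$)
$V{\left(r \right)} = 1 + r$
$l{\left(c \right)} = 6 c$
$L = 2$ ($L = \left(\left(1 - 1\right) + 6\right) - 4 = \left(0 + 6\right) - 4 = 6 - 4 = 2$)
$b = -23$ ($b = -3 - 5 \left(2 + 2\right) = -3 - 20 = -23$)
$l{\left(5 \right)} b - 146 = 6 \cdot 5 \left(-23\right) - 146 = 30 \left(-23\right) - 146 = -690 - 146 = -836$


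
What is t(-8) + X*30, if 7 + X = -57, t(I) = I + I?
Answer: -1936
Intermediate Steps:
t(I) = 2*I
X = -64 (X = -7 - 57 = -64)
t(-8) + X*30 = 2*(-8) - 64*30 = -16 - 1920 = -1936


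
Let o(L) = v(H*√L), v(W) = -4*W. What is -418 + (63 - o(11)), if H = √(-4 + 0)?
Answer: -355 + 8*I*√11 ≈ -355.0 + 26.533*I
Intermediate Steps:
H = 2*I (H = √(-4) = 2*I ≈ 2.0*I)
o(L) = -8*I*√L (o(L) = -4*2*I*√L = -8*I*√L)
-418 + (63 - o(11)) = -418 + (63 - (-8)*I*√11) = -418 + (63 + 8*I*√11) = -355 + 8*I*√11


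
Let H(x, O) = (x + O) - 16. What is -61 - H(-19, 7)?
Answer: -33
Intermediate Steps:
H(x, O) = -16 + O + x (H(x, O) = (O + x) - 16 = -16 + O + x)
-61 - H(-19, 7) = -61 - (-16 + 7 - 19) = -61 - 1*(-28) = -61 + 28 = -33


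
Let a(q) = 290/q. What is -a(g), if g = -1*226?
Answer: 145/113 ≈ 1.2832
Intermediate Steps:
g = -226
-a(g) = -290/(-226) = -290*(-1)/226 = -1*(-145/113) = 145/113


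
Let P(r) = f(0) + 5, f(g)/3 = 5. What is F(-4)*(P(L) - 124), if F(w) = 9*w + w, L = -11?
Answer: 4160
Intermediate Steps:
f(g) = 15 (f(g) = 3*5 = 15)
F(w) = 10*w
P(r) = 20 (P(r) = 15 + 5 = 20)
F(-4)*(P(L) - 124) = (10*(-4))*(20 - 124) = -40*(-104) = 4160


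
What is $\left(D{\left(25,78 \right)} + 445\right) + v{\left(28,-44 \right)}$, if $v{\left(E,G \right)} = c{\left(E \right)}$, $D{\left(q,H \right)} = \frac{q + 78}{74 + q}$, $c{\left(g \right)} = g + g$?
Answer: $\frac{49702}{99} \approx 502.04$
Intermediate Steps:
$c{\left(g \right)} = 2 g$
$D{\left(q,H \right)} = \frac{78 + q}{74 + q}$
$v{\left(E,G \right)} = 2 E$
$\left(D{\left(25,78 \right)} + 445\right) + v{\left(28,-44 \right)} = \left(\frac{78 + 25}{74 + 25} + 445\right) + 2 \cdot 28 = \left(\frac{1}{99} \cdot 103 + 445\right) + 56 = \left(\frac{103}{99} + 445\right) + 56 = \frac{44158}{99} + 56 = \frac{49702}{99}$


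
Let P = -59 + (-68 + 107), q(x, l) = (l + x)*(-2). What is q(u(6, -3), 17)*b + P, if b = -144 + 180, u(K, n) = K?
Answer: -1676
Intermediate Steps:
b = 36
q(x, l) = -2*l - 2*x
P = -20 (P = -59 + 39 = -20)
q(u(6, -3), 17)*b + P = (-2*17 - 2*6)*36 - 20 = (-34 - 12)*36 - 20 = -46*36 - 20 = -1656 - 20 = -1676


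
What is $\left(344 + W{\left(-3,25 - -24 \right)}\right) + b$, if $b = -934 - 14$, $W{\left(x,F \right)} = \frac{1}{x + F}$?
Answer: $- \frac{27783}{46} \approx -603.98$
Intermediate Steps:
$W{\left(x,F \right)} = \frac{1}{F + x}$
$b = -948$
$\left(344 + W{\left(-3,25 - -24 \right)}\right) + b = \left(344 + \frac{1}{\left(25 - -24\right) - 3}\right) - 948 = \left(344 + \frac{1}{\left(25 + 24\right) - 3}\right) - 948 = \left(344 + \frac{1}{49 - 3}\right) - 948 = \left(344 + \frac{1}{46}\right) - 948 = \frac{15825}{46} - 948 = - \frac{27783}{46}$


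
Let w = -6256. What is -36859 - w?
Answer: -30603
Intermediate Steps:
-36859 - w = -36859 - 1*(-6256) = -36859 + 6256 = -30603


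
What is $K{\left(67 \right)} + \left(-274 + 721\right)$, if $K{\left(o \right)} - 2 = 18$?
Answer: $467$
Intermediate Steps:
$K{\left(o \right)} = 20$ ($K{\left(o \right)} = 2 + 18 = 20$)
$K{\left(67 \right)} + \left(-274 + 721\right) = 20 + \left(-274 + 721\right) = 20 + 447 = 467$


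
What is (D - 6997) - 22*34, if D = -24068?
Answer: -31813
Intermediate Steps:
(D - 6997) - 22*34 = (-24068 - 6997) - 22*34 = -31065 - 748 = -31813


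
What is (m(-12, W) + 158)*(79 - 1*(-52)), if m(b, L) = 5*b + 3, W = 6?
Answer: 13231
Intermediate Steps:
m(b, L) = 3 + 5*b
(m(-12, W) + 158)*(79 - 1*(-52)) = ((3 + 5*(-12)) + 158)*(79 - 1*(-52)) = ((3 - 60) + 158)*(79 + 52) = (-57 + 158)*131 = 101*131 = 13231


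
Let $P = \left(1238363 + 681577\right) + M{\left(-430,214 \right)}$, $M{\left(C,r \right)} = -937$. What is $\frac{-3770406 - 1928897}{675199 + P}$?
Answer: $- \frac{5699303}{2594202} \approx -2.1969$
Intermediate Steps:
$P = 1919003$ ($P = \left(1238363 + 681577\right) - 937 = 1919940 - 937 = 1919003$)
$\frac{-3770406 - 1928897}{675199 + P} = \frac{-3770406 - 1928897}{675199 + 1919003} = - \frac{5699303}{2594202}$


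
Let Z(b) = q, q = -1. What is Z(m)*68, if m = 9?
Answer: -68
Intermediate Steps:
Z(b) = -1
Z(m)*68 = -1*68 = -68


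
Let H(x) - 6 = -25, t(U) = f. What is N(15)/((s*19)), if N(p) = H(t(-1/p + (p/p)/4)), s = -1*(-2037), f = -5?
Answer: -1/2037 ≈ -0.00049092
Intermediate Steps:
t(U) = -5
H(x) = -19 (H(x) = 6 - 25 = -19)
s = 2037
N(p) = -19
N(15)/((s*19)) = -19/(2037*19) = -19/38703 = -19*1/38703 = -1/2037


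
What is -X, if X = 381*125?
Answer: -47625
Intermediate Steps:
X = 47625
-X = -1*47625 = -47625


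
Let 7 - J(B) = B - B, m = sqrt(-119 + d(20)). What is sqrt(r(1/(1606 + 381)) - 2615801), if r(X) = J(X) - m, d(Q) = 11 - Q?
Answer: sqrt(-2615794 - 8*I*sqrt(2)) ≈ 0.004 - 1617.3*I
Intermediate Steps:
m = 8*I*sqrt(2) (m = sqrt(-119 + (11 - 1*20)) = sqrt(-119 + (11 - 20)) = sqrt(-119 - 9) = sqrt(-128) = 8*I*sqrt(2) ≈ 11.314*I)
J(B) = 7 (J(B) = 7 - (B - B) = 7 - 1*0 = 7 + 0 = 7)
r(X) = 7 - 8*I*sqrt(2)
sqrt(r(1/(1606 + 381)) - 2615801) = sqrt((7 - 8*I*sqrt(2)) - 2615801) = sqrt(-2615794 - 8*I*sqrt(2))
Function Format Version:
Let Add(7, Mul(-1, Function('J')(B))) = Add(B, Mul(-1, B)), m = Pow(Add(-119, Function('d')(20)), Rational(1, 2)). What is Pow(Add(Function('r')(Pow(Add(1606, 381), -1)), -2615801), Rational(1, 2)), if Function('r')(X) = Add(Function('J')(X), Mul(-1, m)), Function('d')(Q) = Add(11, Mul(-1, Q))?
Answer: Pow(Add(-2615794, Mul(-8, I, Pow(2, Rational(1, 2)))), Rational(1, 2)) ≈ Add(0.004, Mul(-1617.3, I))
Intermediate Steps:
m = Mul(8, I, Pow(2, Rational(1, 2))) (m = Pow(Add(-119, Add(11, Mul(-1, 20))), Rational(1, 2)) = Pow(Add(-119, Add(11, -20)), Rational(1, 2)) = Pow(Add(-119, -9), Rational(1, 2)) = Pow(-128, Rational(1, 2)) = Mul(8, I, Pow(2, Rational(1, 2))) ≈ Mul(11.314, I))
Function('J')(B) = 7 (Function('J')(B) = Add(7, Mul(-1, Add(B, Mul(-1, B)))) = Add(7, Mul(-1, 0)) = Add(7, 0) = 7)
Function('r')(X) = Add(7, Mul(-8, I, Pow(2, Rational(1, 2)))) (Function('r')(X) = Add(7, Mul(-1, Mul(8, I, Pow(2, Rational(1, 2))))) = Add(7, Mul(-8, I, Pow(2, Rational(1, 2)))))
Pow(Add(Function('r')(Pow(Add(1606, 381), -1)), -2615801), Rational(1, 2)) = Pow(Add(Add(7, Mul(-8, I, Pow(2, Rational(1, 2)))), -2615801), Rational(1, 2)) = Pow(Add(-2615794, Mul(-8, I, Pow(2, Rational(1, 2)))), Rational(1, 2))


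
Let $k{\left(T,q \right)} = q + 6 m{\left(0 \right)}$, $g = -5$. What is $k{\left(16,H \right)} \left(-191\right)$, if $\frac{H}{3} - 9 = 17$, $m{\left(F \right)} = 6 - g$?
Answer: $-27504$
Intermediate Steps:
$m{\left(F \right)} = 11$ ($m{\left(F \right)} = 6 - -5 = 6 + 5 = 11$)
$H = 78$ ($H = 27 + 3 \cdot 17 = 27 + 51 = 78$)
$k{\left(T,q \right)} = 66 + q$ ($k{\left(T,q \right)} = q + 6 \cdot 11 = q + 66 = 66 + q$)
$k{\left(16,H \right)} \left(-191\right) = \left(66 + 78\right) \left(-191\right) = 144 \left(-191\right) = -27504$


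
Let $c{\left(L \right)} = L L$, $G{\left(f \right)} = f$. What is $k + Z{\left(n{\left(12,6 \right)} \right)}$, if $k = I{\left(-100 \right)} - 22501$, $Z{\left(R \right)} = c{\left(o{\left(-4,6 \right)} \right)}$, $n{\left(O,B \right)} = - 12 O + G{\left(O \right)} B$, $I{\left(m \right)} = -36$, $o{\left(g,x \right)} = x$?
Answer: $-22501$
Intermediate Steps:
$c{\left(L \right)} = L^{2}$
$n{\left(O,B \right)} = - 12 O + B O$ ($n{\left(O,B \right)} = - 12 O + O B = - 12 O + B O$)
$Z{\left(R \right)} = 36$ ($Z{\left(R \right)} = 6^{2} = 36$)
$k = -22537$ ($k = -36 - 22501 = -22537$)
$k + Z{\left(n{\left(12,6 \right)} \right)} = -22537 + 36 = -22501$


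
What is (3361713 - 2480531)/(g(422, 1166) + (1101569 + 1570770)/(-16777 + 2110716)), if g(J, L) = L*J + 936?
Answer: 1845141355898/1032289472071 ≈ 1.7874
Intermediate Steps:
g(J, L) = 936 + J*L (g(J, L) = J*L + 936 = 936 + J*L)
(3361713 - 2480531)/(g(422, 1166) + (1101569 + 1570770)/(-16777 + 2110716)) = (3361713 - 2480531)/((936 + 422*1166) + (1101569 + 1570770)/(-16777 + 2110716)) = 881182/((936 + 492052) + 2672339/2093939) = 881182/(492988 + 2672339*(1/2093939)) = 881182/(492988 + 2672339/2093939) = 881182/(1032289472071/2093939) = 881182*(2093939/1032289472071) = 1845141355898/1032289472071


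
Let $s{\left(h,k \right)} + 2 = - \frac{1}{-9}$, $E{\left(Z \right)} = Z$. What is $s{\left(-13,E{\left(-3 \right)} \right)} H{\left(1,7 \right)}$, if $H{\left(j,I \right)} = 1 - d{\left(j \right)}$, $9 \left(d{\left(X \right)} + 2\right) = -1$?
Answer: $- \frac{476}{81} \approx -5.8765$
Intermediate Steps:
$s{\left(h,k \right)} = - \frac{17}{9}$ ($s{\left(h,k \right)} = -2 - \frac{1}{-9} = -2 - - \frac{1}{9} = -2 + \frac{1}{9} = - \frac{17}{9}$)
$d{\left(X \right)} = - \frac{19}{9}$ ($d{\left(X \right)} = -2 + \frac{1}{9} \left(-1\right) = -2 - \frac{1}{9} = - \frac{19}{9}$)
$H{\left(j,I \right)} = \frac{28}{9}$ ($H{\left(j,I \right)} = 1 - - \frac{19}{9} = 1 + \frac{19}{9} = \frac{28}{9}$)
$s{\left(-13,E{\left(-3 \right)} \right)} H{\left(1,7 \right)} = \left(- \frac{17}{9}\right) \frac{28}{9} = - \frac{476}{81}$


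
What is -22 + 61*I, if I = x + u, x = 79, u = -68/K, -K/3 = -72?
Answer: 258001/54 ≈ 4777.8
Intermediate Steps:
K = 216 (K = -3*(-72) = 216)
u = -17/54 (u = -68/216 = -68*1/216 = -17/54 ≈ -0.31481)
I = 4249/54 (I = 79 - 17/54 = 4249/54 ≈ 78.685)
-22 + 61*I = -22 + 61*(4249/54) = -22 + 259189/54 = 258001/54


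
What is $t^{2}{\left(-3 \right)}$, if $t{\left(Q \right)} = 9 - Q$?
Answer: $144$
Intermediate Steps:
$t^{2}{\left(-3 \right)} = \left(9 - -3\right)^{2} = \left(9 + 3\right)^{2} = 12^{2} = 144$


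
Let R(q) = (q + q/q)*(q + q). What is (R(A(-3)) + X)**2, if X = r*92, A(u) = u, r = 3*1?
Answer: 82944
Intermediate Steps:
r = 3
X = 276 (X = 3*92 = 276)
R(q) = 2*q*(1 + q) (R(q) = (q + 1)*(2*q) = (1 + q)*(2*q) = 2*q*(1 + q))
(R(A(-3)) + X)**2 = (2*(-3)*(1 - 3) + 276)**2 = (2*(-3)*(-2) + 276)**2 = (12 + 276)**2 = 288**2 = 82944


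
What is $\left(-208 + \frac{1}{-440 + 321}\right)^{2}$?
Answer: $\frac{612711009}{14161} \approx 43268.0$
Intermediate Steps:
$\left(-208 + \frac{1}{-440 + 321}\right)^{2} = \left(-208 + \frac{1}{-119}\right)^{2} = \left(-208 - \frac{1}{119}\right)^{2} = \left(- \frac{24753}{119}\right)^{2} = \frac{612711009}{14161}$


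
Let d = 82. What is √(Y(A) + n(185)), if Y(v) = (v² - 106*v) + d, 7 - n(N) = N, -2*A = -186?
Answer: 3*I*√145 ≈ 36.125*I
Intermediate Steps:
A = 93 (A = -½*(-186) = 93)
n(N) = 7 - N
Y(v) = 82 + v² - 106*v (Y(v) = (v² - 106*v) + 82 = 82 + v² - 106*v)
√(Y(A) + n(185)) = √((82 + 93² - 106*93) + (7 - 1*185)) = √((82 + 8649 - 9858) + (7 - 185)) = √(-1127 - 178) = √(-1305) = 3*I*√145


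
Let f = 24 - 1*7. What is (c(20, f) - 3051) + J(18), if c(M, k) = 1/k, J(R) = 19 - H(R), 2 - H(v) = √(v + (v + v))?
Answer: -51577/17 + 3*√6 ≈ -3026.6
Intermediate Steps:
f = 17 (f = 24 - 7 = 17)
H(v) = 2 - √3*√v (H(v) = 2 - √(v + (v + v)) = 2 - √(v + 2*v) = 2 - √(3*v) = 2 - √3*√v)
J(R) = 17 + √3*√R (J(R) = 19 - (2 - √3*√R) = 19 + (-2 + √3*√R) = 17 + √3*√R)
(c(20, f) - 3051) + J(18) = (1/17 - 3051) + (17 + √3*√18) = (1/17 - 3051) + (17 + √3*(3*√2)) = -51866/17 + (17 + 3*√6) = -51577/17 + 3*√6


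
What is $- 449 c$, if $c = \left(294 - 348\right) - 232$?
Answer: $128414$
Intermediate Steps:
$c = -286$ ($c = -54 - 232 = -286$)
$- 449 c = \left(-449\right) \left(-286\right) = 128414$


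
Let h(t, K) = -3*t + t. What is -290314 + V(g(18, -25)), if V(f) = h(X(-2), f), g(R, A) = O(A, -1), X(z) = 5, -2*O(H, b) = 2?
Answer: -290324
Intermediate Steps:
O(H, b) = -1 (O(H, b) = -1/2*2 = -1)
h(t, K) = -2*t
g(R, A) = -1
V(f) = -10 (V(f) = -2*5 = -10)
-290314 + V(g(18, -25)) = -290314 - 10 = -290324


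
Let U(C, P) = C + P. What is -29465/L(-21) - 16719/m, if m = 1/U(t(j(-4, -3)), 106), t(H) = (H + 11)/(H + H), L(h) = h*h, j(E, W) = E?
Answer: -6200995159/3528 ≈ -1.7577e+6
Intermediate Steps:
L(h) = h²
t(H) = (11 + H)/(2*H) (t(H) = (11 + H)/((2*H)) = (11 + H)*(1/(2*H)) = (11 + H)/(2*H))
m = 8/841 (m = 1/((½)*(11 - 4)/(-4) + 106) = 1/((½)*(-¼)*7 + 106) = 1/(-7/8 + 106) = 1/(841/8) = 8/841 ≈ 0.0095125)
-29465/L(-21) - 16719/m = -29465/((-21)²) - 16719/8/841 = -29465/441 - 16719*841/8 = -29465*1/441 - 14060679/8 = -29465/441 - 14060679/8 = -6200995159/3528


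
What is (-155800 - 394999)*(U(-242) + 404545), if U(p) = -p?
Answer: -222956274813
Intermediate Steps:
(-155800 - 394999)*(U(-242) + 404545) = (-155800 - 394999)*(-1*(-242) + 404545) = -550799*(242 + 404545) = -550799*404787 = -222956274813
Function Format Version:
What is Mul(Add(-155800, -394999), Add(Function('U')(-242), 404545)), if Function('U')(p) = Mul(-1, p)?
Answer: -222956274813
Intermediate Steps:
Mul(Add(-155800, -394999), Add(Function('U')(-242), 404545)) = Mul(Add(-155800, -394999), Add(Mul(-1, -242), 404545)) = Mul(-550799, Add(242, 404545)) = Mul(-550799, 404787) = -222956274813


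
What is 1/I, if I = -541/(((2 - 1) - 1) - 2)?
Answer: 2/541 ≈ 0.0036969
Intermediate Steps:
I = 541/2 (I = -541/((1 - 1) - 2) = -541/(0 - 2) = -541/(-2) = -½*(-541) = 541/2 ≈ 270.50)
1/I = 1/(541/2) = 2/541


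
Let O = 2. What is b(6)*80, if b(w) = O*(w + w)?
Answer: 1920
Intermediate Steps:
b(w) = 4*w (b(w) = 2*(w + w) = 2*(2*w) = 4*w)
b(6)*80 = (4*6)*80 = 24*80 = 1920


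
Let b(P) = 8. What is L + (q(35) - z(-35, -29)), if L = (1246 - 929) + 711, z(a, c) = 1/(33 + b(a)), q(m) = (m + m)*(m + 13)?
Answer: 179907/41 ≈ 4388.0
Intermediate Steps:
q(m) = 2*m*(13 + m) (q(m) = (2*m)*(13 + m) = 2*m*(13 + m))
z(a, c) = 1/41 (z(a, c) = 1/(33 + 8) = 1/41)
L = 1028 (L = 317 + 711 = 1028)
L + (q(35) - z(-35, -29)) = 1028 + (2*35*(13 + 35) - 1*1/41) = 1028 + (2*35*48 - 1/41) = 1028 + (3360 - 1/41) = 1028 + 137759/41 = 179907/41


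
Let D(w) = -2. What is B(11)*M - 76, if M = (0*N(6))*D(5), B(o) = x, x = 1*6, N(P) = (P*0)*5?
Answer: -76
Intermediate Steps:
N(P) = 0 (N(P) = 0*5 = 0)
x = 6
B(o) = 6
M = 0 (M = (0*0)*(-2) = 0*(-2) = 0)
B(11)*M - 76 = 6*0 - 76 = 0 - 76 = -76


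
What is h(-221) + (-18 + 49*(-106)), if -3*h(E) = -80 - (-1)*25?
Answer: -15581/3 ≈ -5193.7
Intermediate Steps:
h(E) = 55/3 (h(E) = -(-80 - (-1)*25)/3 = -(-80 - 1*(-25))/3 = -(-80 + 25)/3 = -⅓*(-55) = 55/3)
h(-221) + (-18 + 49*(-106)) = 55/3 + (-18 + 49*(-106)) = 55/3 + (-18 - 5194) = 55/3 - 5212 = -15581/3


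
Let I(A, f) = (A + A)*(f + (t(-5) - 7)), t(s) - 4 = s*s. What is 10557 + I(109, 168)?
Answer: 51977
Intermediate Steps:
t(s) = 4 + s² (t(s) = 4 + s*s = 4 + s²)
I(A, f) = 2*A*(22 + f) (I(A, f) = (A + A)*(f + ((4 + (-5)²) - 7)) = (2*A)*(f + ((4 + 25) - 7)) = (2*A)*(f + (29 - 7)) = (2*A)*(f + 22) = (2*A)*(22 + f) = 2*A*(22 + f))
10557 + I(109, 168) = 10557 + 2*109*(22 + 168) = 10557 + 2*109*190 = 10557 + 41420 = 51977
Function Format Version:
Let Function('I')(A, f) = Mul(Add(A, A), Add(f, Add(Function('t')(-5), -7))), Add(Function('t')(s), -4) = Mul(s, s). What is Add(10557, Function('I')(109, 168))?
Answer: 51977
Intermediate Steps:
Function('t')(s) = Add(4, Pow(s, 2)) (Function('t')(s) = Add(4, Mul(s, s)) = Add(4, Pow(s, 2)))
Function('I')(A, f) = Mul(2, A, Add(22, f)) (Function('I')(A, f) = Mul(Add(A, A), Add(f, Add(Add(4, Pow(-5, 2)), -7))) = Mul(Mul(2, A), Add(f, Add(Add(4, 25), -7))) = Mul(Mul(2, A), Add(f, Add(29, -7))) = Mul(Mul(2, A), Add(f, 22)) = Mul(Mul(2, A), Add(22, f)) = Mul(2, A, Add(22, f)))
Add(10557, Function('I')(109, 168)) = Add(10557, Mul(2, 109, Add(22, 168))) = Add(10557, Mul(2, 109, 190)) = Add(10557, 41420) = 51977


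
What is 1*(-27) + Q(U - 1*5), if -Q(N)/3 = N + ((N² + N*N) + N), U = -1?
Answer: -207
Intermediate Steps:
Q(N) = -6*N - 6*N² (Q(N) = -3*(N + ((N² + N*N) + N)) = -3*(N + ((N² + N²) + N)) = -3*(N + (2*N² + N)) = -3*(N + (N + 2*N²)) = -3*(2*N + 2*N²) = -6*N - 6*N²)
1*(-27) + Q(U - 1*5) = 1*(-27) - 6*(-1 - 1*5)*(1 + (-1 - 1*5)) = -27 - 6*(-1 - 5)*(1 + (-1 - 5)) = -27 - 6*(-6)*(1 - 6) = -27 - 6*(-6)*(-5) = -27 - 180 = -207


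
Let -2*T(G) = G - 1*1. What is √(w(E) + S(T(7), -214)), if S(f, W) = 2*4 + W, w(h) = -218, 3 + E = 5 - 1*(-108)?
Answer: 2*I*√106 ≈ 20.591*I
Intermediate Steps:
E = 110 (E = -3 + (5 - 1*(-108)) = -3 + (5 + 108) = -3 + 113 = 110)
T(G) = ½ - G/2 (T(G) = -(G - 1*1)/2 = -(G - 1)/2 = -(-1 + G)/2 = ½ - G/2)
S(f, W) = 8 + W
√(w(E) + S(T(7), -214)) = √(-218 + (8 - 214)) = √(-218 - 206) = √(-424) = 2*I*√106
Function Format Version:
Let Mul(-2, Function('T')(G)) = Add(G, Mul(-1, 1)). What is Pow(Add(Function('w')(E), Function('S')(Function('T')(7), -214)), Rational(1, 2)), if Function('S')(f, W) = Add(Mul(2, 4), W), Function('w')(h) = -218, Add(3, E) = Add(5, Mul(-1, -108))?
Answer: Mul(2, I, Pow(106, Rational(1, 2))) ≈ Mul(20.591, I)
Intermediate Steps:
E = 110 (E = Add(-3, Add(5, Mul(-1, -108))) = Add(-3, Add(5, 108)) = Add(-3, 113) = 110)
Function('T')(G) = Add(Rational(1, 2), Mul(Rational(-1, 2), G)) (Function('T')(G) = Mul(Rational(-1, 2), Add(G, Mul(-1, 1))) = Mul(Rational(-1, 2), Add(G, -1)) = Mul(Rational(-1, 2), Add(-1, G)) = Add(Rational(1, 2), Mul(Rational(-1, 2), G)))
Function('S')(f, W) = Add(8, W)
Pow(Add(Function('w')(E), Function('S')(Function('T')(7), -214)), Rational(1, 2)) = Pow(Add(-218, Add(8, -214)), Rational(1, 2)) = Pow(Add(-218, -206), Rational(1, 2)) = Pow(-424, Rational(1, 2)) = Mul(2, I, Pow(106, Rational(1, 2)))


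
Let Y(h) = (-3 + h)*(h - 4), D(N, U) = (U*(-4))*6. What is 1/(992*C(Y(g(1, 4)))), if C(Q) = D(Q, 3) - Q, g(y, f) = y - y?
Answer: -1/83328 ≈ -1.2001e-5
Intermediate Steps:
D(N, U) = -24*U (D(N, U) = -4*U*6 = -24*U)
g(y, f) = 0
Y(h) = (-4 + h)*(-3 + h) (Y(h) = (-3 + h)*(-4 + h) = (-4 + h)*(-3 + h))
C(Q) = -72 - Q (C(Q) = -24*3 - Q = -72 - Q)
1/(992*C(Y(g(1, 4)))) = 1/(992*(-72 - (12 + 0**2 - 7*0))) = 1/(992*(-72 - (12 + 0 + 0))) = 1/(992*(-72 - 1*12)) = 1/(992*(-72 - 12)) = 1/(992*(-84)) = 1/(-83328) = -1/83328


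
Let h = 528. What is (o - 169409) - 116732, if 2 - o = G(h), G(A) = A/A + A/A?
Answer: -286141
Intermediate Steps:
G(A) = 2 (G(A) = 1 + 1 = 2)
o = 0 (o = 2 - 1*2 = 2 - 2 = 0)
(o - 169409) - 116732 = (0 - 169409) - 116732 = -169409 - 116732 = -286141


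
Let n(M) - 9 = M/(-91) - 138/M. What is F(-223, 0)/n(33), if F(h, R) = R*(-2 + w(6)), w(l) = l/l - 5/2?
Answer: 0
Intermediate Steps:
w(l) = -3/2 (w(l) = 1 - 5*1/2 = 1 - 5/2 = -3/2)
n(M) = 9 - 138/M - M/91 (n(M) = 9 + (M/(-91) - 138/M) = 9 + (M*(-1/91) - 138/M) = 9 + (-M/91 - 138/M) = 9 + (-138/M - M/91) = 9 - 138/M - M/91)
F(h, R) = -7*R/2 (F(h, R) = R*(-2 - 3/2) = R*(-7/2) = -7*R/2)
F(-223, 0)/n(33) = (-7/2*0)/(9 - 138/33 - 1/91*33) = 0/(9 - 138*1/33 - 33/91) = 0/(9 - 46/11 - 33/91) = 0/(4460/1001) = 0*(1001/4460) = 0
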